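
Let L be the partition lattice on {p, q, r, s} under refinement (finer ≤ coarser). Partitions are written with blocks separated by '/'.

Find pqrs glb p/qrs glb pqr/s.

p/qr/s

Common lower bounds of {pqrs, p/qrs, pqr/s}: p/q/r/s, p/qr/s.
The greatest among these is p/qr/s.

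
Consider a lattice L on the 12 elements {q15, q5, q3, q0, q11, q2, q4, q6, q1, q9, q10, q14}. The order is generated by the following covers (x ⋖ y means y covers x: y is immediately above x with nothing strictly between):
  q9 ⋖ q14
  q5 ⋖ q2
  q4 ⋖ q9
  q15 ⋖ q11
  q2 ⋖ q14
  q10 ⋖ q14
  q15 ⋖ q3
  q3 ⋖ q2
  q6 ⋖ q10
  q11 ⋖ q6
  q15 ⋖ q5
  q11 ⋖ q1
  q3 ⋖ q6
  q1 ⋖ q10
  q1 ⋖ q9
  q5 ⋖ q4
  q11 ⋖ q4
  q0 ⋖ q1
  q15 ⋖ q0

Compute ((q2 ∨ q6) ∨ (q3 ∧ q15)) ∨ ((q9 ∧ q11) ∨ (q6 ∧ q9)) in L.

q14

q2 ∨ q6 = q14
q3 ∧ q15 = q15
q14 ∨ q15 = q14
q9 ∧ q11 = q11
q6 ∧ q9 = q11
q11 ∨ q11 = q11
q14 ∨ q11 = q14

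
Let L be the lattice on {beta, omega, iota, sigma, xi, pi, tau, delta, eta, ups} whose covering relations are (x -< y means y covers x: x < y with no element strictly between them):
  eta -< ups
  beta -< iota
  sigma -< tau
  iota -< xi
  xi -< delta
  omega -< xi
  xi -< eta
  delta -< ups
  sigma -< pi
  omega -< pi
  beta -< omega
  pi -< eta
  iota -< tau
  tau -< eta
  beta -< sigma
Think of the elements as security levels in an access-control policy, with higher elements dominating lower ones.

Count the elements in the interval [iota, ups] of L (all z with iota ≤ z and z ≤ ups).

6

The interval [iota, ups] = {delta, eta, iota, tau, ups, xi}, which has 6 elements.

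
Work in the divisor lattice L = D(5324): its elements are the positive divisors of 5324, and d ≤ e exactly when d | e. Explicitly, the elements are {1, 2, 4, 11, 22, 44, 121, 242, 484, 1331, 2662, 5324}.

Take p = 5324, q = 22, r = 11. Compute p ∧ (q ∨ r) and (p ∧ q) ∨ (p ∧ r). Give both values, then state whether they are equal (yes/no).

22; 22; yes

q ∨ r = 22, so p ∧ (q ∨ r) = 5324 ∧ 22 = 22.
p ∧ q = 22 and p ∧ r = 11, so (p ∧ q) ∨ (p ∧ r) = 22 ∨ 11 = 22.
Equal: yes.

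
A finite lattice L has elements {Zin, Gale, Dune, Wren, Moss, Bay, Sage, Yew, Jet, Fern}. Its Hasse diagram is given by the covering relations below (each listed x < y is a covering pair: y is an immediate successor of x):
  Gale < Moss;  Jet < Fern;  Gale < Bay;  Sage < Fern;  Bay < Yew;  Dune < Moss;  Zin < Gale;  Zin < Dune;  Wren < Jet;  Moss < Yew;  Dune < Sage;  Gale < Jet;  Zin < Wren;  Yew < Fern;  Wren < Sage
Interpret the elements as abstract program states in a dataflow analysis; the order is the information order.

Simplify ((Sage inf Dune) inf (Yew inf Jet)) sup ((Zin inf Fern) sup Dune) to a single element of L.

Sage ∧ Dune = Dune
Yew ∧ Jet = Gale
Dune ∧ Gale = Zin
Zin ∧ Fern = Zin
Zin ∨ Dune = Dune
Zin ∨ Dune = Dune

Dune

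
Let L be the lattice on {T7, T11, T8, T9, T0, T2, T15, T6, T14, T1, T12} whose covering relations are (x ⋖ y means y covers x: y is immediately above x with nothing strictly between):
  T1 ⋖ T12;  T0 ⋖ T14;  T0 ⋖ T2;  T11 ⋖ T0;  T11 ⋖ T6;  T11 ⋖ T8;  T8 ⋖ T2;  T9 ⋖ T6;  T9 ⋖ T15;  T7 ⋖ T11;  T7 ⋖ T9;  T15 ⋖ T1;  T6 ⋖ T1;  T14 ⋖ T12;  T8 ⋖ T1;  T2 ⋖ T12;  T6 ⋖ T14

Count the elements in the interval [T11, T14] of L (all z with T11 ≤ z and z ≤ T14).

The interval [T11, T14] = {T0, T11, T14, T6}, which has 4 elements.

4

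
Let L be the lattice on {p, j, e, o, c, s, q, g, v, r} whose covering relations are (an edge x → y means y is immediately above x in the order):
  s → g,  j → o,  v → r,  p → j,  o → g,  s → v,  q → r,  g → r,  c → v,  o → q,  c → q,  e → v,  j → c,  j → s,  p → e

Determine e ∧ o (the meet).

Common lower bounds of {e, o}: p.
The greatest among these is p.

p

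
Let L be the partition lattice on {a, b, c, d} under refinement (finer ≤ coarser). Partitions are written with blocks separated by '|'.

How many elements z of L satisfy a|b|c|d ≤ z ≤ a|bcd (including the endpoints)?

5

The interval [a|b|c|d, a|bcd] = {a|bcd, a|bc|d, a|bd|c, a|b|cd, a|b|c|d}, which has 5 elements.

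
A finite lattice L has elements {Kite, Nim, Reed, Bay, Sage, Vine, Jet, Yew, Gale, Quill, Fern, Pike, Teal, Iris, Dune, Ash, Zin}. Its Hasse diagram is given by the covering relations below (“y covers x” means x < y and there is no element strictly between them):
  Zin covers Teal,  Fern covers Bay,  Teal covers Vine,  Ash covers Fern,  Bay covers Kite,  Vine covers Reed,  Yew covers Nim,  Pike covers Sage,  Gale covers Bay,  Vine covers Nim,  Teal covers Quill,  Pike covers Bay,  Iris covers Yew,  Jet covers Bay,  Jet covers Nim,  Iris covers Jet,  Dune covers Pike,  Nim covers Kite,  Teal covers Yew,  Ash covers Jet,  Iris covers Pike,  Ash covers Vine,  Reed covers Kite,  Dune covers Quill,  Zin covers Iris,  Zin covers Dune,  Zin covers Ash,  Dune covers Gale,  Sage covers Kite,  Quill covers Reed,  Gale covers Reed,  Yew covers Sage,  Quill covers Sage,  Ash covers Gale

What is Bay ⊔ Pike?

Pike

Common upper bounds of {Bay, Pike}: Dune, Iris, Pike, Zin.
The least among these is Pike.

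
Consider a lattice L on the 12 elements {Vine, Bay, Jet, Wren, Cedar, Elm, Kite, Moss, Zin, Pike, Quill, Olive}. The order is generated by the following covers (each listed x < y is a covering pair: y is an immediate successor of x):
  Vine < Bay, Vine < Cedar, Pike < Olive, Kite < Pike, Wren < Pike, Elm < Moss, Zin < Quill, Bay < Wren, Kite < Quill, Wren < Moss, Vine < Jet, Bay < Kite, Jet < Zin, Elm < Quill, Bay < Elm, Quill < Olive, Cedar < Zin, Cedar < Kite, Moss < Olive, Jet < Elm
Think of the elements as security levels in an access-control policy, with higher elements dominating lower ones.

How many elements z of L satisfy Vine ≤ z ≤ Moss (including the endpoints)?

6

The interval [Vine, Moss] = {Bay, Elm, Jet, Moss, Vine, Wren}, which has 6 elements.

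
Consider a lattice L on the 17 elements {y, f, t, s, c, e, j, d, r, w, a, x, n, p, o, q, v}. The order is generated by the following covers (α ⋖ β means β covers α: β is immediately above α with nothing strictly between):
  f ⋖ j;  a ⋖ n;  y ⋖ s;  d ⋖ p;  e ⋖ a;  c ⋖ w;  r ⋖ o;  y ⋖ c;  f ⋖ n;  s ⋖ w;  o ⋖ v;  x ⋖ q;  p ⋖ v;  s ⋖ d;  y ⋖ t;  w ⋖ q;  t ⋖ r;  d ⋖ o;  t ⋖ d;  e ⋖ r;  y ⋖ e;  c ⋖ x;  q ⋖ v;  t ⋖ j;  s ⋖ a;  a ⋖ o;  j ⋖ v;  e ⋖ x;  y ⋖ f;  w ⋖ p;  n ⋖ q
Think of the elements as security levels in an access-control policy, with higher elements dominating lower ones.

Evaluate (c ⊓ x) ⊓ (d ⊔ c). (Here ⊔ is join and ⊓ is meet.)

c

c ∧ x = c
d ∨ c = p
c ∧ p = c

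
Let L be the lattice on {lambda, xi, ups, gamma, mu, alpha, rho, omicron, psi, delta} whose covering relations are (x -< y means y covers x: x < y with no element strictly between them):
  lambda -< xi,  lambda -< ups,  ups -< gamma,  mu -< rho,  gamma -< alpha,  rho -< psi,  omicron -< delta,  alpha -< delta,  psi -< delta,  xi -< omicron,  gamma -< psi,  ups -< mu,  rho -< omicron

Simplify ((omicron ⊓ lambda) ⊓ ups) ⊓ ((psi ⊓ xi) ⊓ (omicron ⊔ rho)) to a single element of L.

lambda

omicron ∧ lambda = lambda
lambda ∧ ups = lambda
psi ∧ xi = lambda
omicron ∨ rho = omicron
lambda ∧ omicron = lambda
lambda ∧ lambda = lambda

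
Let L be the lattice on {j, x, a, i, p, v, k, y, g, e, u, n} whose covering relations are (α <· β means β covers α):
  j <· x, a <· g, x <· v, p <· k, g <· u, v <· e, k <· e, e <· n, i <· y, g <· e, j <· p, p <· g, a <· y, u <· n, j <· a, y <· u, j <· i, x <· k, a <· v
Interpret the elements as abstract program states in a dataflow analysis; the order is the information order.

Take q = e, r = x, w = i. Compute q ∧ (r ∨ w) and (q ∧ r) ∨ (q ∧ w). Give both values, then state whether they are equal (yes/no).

e; x; no

r ∨ w = n, so q ∧ (r ∨ w) = e ∧ n = e.
q ∧ r = x and q ∧ w = j, so (q ∧ r) ∨ (q ∧ w) = x ∨ j = x.
Equal: no.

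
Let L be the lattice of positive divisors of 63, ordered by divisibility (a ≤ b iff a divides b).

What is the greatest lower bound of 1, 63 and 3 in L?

1

Common lower bounds of {1, 63, 3}: 1.
The greatest among these is 1.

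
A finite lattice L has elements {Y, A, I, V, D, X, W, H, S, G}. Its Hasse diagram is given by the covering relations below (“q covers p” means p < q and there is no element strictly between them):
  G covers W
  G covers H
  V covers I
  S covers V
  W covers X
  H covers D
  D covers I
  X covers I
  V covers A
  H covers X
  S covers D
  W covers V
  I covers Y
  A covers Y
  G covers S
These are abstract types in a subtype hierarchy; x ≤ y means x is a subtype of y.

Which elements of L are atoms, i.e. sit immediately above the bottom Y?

A, I

The atoms are exactly the elements that cover Y: A, I.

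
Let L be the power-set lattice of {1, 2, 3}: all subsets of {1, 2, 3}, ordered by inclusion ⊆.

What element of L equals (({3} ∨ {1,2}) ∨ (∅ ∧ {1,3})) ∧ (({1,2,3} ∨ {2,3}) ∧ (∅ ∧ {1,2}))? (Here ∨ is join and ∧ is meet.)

{3} ∨ {1,2} = {1,2,3}
∅ ∧ {1,3} = ∅
{1,2,3} ∨ ∅ = {1,2,3}
{1,2,3} ∨ {2,3} = {1,2,3}
∅ ∧ {1,2} = ∅
{1,2,3} ∧ ∅ = ∅
{1,2,3} ∧ ∅ = ∅

∅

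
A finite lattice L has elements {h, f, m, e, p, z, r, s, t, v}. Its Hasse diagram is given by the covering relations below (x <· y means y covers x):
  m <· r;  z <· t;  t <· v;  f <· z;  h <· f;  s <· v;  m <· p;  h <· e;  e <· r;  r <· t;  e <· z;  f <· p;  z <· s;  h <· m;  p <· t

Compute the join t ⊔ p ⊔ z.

t

Common upper bounds of {t, p, z}: t, v.
The least among these is t.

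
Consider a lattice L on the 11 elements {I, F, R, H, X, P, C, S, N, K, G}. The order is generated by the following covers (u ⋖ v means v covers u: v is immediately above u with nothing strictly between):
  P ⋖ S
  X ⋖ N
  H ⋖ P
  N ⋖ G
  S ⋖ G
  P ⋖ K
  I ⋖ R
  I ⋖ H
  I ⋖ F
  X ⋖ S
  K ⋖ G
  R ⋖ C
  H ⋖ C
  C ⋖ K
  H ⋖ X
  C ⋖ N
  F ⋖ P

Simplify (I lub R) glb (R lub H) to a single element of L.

I ∨ R = R
R ∨ H = C
R ∧ C = R

R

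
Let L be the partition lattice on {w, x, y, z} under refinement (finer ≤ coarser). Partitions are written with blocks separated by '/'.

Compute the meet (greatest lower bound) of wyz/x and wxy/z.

The meet (common refinement) of wyz/x and wxy/z intersects blocks pairwise, giving wy/x/z.

wy/x/z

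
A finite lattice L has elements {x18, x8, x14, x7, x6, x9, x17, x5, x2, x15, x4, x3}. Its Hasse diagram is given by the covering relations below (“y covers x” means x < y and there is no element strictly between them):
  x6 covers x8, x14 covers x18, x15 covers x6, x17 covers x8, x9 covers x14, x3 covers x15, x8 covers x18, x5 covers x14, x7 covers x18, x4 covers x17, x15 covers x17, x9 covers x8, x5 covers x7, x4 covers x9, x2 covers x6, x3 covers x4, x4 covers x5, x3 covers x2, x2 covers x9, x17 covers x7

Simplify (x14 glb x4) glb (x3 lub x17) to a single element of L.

x14 ∧ x4 = x14
x3 ∨ x17 = x3
x14 ∧ x3 = x14

x14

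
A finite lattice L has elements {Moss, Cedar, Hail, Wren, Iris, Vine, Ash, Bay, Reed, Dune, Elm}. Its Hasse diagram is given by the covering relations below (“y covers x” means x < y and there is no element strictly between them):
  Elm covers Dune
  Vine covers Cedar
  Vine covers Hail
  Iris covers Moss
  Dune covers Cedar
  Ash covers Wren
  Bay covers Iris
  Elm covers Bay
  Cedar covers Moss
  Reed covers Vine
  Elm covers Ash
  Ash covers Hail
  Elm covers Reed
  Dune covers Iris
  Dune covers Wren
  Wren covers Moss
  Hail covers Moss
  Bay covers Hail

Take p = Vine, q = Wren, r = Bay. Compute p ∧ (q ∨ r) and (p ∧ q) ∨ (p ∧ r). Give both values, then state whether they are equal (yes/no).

q ∨ r = Elm, so p ∧ (q ∨ r) = Vine ∧ Elm = Vine.
p ∧ q = Moss and p ∧ r = Hail, so (p ∧ q) ∨ (p ∧ r) = Moss ∨ Hail = Hail.
Equal: no.

Vine; Hail; no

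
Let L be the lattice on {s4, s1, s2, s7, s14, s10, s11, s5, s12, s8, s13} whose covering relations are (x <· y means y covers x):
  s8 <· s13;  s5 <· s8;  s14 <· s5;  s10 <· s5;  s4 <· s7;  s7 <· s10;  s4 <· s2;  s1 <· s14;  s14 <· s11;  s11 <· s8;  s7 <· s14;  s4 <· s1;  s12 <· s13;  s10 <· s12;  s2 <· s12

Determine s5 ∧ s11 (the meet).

s14

Common lower bounds of {s5, s11}: s1, s14, s4, s7.
The greatest among these is s14.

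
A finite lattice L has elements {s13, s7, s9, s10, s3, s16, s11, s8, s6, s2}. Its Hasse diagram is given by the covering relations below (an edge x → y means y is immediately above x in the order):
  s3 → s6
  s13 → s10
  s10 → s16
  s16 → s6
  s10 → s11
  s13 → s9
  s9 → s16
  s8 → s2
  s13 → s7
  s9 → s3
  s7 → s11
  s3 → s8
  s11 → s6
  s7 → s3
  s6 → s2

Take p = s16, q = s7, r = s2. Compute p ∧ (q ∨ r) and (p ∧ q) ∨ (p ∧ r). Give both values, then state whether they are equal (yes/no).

s16; s16; yes

q ∨ r = s2, so p ∧ (q ∨ r) = s16 ∧ s2 = s16.
p ∧ q = s13 and p ∧ r = s16, so (p ∧ q) ∨ (p ∧ r) = s13 ∨ s16 = s16.
Equal: yes.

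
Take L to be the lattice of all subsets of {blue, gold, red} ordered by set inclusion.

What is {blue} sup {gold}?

{blue,gold}

Under ⊆, join is union: {blue} ∪ {gold} = {blue,gold}.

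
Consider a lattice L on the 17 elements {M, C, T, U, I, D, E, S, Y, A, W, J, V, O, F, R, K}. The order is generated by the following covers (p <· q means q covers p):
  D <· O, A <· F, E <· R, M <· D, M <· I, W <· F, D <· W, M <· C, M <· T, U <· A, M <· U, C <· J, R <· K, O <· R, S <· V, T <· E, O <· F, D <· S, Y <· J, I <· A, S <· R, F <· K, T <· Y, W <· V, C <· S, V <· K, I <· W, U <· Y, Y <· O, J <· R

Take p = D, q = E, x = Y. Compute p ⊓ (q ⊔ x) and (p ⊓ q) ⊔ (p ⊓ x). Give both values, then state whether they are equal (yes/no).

q ⊔ x = R, so p ⊓ (q ⊔ x) = D ⊓ R = D.
p ⊓ q = M and p ⊓ x = M, so (p ⊓ q) ⊔ (p ⊓ x) = M ⊔ M = M.
Equal: no.

D; M; no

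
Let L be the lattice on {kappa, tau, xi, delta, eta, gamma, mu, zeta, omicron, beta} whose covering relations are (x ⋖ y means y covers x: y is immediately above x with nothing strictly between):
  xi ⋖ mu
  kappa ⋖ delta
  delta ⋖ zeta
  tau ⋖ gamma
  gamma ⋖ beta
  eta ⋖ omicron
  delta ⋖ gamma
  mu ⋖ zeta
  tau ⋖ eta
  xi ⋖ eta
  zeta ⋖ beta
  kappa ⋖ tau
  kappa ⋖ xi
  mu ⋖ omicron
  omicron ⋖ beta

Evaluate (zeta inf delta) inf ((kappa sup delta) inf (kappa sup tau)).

kappa

zeta ∧ delta = delta
kappa ∨ delta = delta
kappa ∨ tau = tau
delta ∧ tau = kappa
delta ∧ kappa = kappa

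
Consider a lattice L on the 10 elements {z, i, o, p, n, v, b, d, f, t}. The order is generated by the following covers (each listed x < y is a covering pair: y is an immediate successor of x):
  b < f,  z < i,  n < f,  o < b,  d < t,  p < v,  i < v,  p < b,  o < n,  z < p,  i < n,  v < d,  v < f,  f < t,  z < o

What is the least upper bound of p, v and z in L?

v

Common upper bounds of {p, v, z}: d, f, t, v.
The least among these is v.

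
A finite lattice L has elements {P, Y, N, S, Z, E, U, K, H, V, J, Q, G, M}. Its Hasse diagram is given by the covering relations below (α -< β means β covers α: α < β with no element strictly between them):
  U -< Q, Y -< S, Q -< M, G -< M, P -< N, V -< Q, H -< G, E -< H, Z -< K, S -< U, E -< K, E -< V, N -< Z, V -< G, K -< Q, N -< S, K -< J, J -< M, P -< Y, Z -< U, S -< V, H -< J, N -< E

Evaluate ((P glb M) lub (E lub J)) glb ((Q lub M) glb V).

E

P ∧ M = P
E ∨ J = J
P ∨ J = J
Q ∨ M = M
M ∧ V = V
J ∧ V = E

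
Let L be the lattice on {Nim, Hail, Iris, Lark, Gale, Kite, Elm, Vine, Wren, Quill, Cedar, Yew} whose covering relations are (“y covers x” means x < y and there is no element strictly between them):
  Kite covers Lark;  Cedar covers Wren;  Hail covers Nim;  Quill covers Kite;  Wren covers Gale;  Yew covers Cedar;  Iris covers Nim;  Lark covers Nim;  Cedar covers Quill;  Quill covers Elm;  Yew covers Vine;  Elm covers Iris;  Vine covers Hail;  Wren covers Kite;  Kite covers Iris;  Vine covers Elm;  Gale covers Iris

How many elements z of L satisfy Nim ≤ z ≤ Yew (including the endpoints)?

The interval [Nim, Yew] = {Cedar, Elm, Gale, Hail, Iris, Kite, Lark, Nim, Quill, Vine, Wren, Yew}, which has 12 elements.

12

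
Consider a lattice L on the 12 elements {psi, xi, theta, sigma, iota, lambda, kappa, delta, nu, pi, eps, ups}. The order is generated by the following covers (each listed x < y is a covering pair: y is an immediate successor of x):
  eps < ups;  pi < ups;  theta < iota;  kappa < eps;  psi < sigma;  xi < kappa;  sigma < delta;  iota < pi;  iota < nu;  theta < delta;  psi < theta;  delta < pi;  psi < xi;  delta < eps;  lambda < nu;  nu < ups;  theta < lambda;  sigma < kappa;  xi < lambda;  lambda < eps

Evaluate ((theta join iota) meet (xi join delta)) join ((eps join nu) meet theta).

theta ∨ iota = iota
xi ∨ delta = eps
iota ∧ eps = theta
eps ∨ nu = ups
ups ∧ theta = theta
theta ∨ theta = theta

theta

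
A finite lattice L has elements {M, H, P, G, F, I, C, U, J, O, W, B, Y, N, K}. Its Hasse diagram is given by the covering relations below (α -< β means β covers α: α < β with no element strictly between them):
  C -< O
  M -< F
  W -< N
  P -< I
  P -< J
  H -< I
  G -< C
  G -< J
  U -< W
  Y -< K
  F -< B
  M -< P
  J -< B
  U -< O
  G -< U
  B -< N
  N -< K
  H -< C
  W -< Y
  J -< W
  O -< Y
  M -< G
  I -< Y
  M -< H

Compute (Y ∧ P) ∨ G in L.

J

Y ∧ P = P
P ∨ G = J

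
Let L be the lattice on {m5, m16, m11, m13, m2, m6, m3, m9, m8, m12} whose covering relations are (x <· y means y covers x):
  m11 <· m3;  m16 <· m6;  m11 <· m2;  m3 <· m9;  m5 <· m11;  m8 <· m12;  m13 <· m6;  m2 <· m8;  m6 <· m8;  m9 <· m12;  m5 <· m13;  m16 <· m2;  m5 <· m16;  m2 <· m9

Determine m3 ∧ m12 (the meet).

m3

Common lower bounds of {m3, m12}: m11, m3, m5.
The greatest among these is m3.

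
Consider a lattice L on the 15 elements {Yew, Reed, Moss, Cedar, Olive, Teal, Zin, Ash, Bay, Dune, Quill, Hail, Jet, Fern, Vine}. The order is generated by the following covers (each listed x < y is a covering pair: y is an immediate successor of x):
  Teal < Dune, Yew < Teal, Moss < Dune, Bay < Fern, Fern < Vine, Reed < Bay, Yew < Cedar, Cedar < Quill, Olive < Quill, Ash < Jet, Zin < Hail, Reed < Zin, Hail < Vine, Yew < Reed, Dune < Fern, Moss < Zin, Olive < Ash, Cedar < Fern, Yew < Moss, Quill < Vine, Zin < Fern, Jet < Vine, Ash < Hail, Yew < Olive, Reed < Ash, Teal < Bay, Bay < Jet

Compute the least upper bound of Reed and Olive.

Common upper bounds of {Reed, Olive}: Ash, Hail, Jet, Vine.
The least among these is Ash.

Ash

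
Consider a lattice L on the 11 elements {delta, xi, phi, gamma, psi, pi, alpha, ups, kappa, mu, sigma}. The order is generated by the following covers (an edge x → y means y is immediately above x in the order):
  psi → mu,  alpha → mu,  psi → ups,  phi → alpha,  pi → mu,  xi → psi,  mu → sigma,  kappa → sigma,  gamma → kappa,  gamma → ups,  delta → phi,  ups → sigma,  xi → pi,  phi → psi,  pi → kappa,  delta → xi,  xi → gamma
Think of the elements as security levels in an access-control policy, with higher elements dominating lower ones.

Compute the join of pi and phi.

Common upper bounds of {pi, phi}: mu, sigma.
The least among these is mu.

mu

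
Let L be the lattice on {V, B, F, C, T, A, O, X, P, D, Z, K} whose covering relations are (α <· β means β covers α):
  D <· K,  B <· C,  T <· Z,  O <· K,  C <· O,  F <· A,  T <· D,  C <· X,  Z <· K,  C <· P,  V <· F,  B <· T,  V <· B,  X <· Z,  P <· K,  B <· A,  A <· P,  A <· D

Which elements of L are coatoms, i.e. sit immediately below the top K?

D, O, P, Z

The coatoms are exactly the elements covered by K: D, O, P, Z.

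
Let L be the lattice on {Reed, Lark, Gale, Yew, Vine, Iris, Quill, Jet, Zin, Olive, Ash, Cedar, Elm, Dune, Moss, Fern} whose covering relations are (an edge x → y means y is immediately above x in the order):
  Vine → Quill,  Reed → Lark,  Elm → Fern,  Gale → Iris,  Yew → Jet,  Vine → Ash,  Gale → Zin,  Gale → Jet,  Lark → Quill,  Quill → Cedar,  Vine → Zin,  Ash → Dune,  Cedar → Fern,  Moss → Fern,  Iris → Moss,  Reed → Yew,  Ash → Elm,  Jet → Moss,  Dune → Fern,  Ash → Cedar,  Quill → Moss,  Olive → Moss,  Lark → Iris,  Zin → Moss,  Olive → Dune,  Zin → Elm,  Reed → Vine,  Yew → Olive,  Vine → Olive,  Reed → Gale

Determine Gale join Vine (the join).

Common upper bounds of {Gale, Vine}: Elm, Fern, Moss, Zin.
The least among these is Zin.

Zin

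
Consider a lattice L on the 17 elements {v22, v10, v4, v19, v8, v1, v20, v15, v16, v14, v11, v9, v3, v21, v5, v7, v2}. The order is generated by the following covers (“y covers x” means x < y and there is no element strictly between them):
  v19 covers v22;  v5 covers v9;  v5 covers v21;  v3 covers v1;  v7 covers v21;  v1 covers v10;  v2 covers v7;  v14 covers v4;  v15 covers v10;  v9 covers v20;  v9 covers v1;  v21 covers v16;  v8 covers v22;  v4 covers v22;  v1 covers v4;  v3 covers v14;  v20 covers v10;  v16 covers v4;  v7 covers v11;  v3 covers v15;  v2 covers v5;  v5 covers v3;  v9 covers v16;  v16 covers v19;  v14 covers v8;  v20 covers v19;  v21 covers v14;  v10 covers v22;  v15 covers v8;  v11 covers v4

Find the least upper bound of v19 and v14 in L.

Common upper bounds of {v19, v14}: v2, v21, v5, v7.
The least among these is v21.

v21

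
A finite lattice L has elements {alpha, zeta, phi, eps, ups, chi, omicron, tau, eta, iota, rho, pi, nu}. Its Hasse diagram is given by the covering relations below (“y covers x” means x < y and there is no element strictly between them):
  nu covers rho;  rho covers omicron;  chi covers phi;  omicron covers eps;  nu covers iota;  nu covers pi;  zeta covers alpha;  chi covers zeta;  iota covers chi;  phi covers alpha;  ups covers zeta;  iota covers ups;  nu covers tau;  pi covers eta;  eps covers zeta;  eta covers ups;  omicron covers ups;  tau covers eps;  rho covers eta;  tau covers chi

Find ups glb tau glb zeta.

zeta

Common lower bounds of {ups, tau, zeta}: alpha, zeta.
The greatest among these is zeta.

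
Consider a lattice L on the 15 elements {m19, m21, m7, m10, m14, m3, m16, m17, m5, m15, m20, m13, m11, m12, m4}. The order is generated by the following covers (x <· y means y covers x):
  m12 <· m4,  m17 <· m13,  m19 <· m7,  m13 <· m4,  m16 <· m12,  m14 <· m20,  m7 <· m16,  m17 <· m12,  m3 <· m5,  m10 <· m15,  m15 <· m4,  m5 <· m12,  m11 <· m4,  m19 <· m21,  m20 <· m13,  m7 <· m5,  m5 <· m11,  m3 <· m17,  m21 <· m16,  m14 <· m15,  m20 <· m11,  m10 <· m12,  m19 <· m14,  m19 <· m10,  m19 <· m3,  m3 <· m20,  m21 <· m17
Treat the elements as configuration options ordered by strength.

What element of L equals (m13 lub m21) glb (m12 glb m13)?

m13 ∨ m21 = m13
m12 ∧ m13 = m17
m13 ∧ m17 = m17

m17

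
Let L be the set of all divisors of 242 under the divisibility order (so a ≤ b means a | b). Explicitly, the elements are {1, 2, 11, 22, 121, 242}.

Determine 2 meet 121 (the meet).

In the divisibility order, the meet is the greatest common divisor: gcd(2, 121) = 1.

1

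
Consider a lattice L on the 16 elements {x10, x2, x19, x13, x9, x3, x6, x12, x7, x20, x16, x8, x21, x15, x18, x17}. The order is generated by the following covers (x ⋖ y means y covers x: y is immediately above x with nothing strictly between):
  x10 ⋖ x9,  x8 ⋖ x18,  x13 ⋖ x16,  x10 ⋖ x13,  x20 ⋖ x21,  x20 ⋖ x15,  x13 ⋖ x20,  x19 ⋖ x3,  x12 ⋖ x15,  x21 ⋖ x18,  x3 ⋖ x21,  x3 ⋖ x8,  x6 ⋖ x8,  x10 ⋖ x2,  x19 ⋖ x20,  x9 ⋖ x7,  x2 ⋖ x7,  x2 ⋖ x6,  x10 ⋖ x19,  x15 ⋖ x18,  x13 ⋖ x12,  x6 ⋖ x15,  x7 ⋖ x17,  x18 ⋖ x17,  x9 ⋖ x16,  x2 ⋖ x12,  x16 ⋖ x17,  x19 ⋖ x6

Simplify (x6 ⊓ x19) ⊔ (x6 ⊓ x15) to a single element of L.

x6

x6 ∧ x19 = x19
x6 ∧ x15 = x6
x19 ∨ x6 = x6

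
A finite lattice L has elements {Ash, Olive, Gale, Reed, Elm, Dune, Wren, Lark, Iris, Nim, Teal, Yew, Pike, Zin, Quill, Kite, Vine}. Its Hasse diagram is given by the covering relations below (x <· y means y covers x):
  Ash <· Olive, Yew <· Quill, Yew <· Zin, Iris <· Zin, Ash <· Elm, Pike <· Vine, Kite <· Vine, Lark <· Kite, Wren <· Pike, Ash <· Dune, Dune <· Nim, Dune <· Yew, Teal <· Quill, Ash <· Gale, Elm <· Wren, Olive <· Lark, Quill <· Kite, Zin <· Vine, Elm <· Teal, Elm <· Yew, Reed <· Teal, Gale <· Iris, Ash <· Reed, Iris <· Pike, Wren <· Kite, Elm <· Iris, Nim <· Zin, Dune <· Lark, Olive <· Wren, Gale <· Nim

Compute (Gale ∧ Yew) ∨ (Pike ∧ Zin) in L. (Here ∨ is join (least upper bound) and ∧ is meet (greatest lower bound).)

Iris

Gale ∧ Yew = Ash
Pike ∧ Zin = Iris
Ash ∨ Iris = Iris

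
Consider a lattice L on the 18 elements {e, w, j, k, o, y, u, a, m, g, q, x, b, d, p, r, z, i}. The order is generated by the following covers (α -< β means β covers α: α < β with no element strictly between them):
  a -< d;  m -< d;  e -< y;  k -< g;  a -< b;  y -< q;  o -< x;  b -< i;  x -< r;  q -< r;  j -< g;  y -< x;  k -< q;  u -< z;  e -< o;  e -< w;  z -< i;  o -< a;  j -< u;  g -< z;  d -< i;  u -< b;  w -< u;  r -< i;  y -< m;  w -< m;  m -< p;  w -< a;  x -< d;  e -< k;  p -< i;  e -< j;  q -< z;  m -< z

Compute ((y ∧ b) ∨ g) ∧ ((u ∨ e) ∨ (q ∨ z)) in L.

g

y ∧ b = e
e ∨ g = g
u ∨ e = u
q ∨ z = z
u ∨ z = z
g ∧ z = g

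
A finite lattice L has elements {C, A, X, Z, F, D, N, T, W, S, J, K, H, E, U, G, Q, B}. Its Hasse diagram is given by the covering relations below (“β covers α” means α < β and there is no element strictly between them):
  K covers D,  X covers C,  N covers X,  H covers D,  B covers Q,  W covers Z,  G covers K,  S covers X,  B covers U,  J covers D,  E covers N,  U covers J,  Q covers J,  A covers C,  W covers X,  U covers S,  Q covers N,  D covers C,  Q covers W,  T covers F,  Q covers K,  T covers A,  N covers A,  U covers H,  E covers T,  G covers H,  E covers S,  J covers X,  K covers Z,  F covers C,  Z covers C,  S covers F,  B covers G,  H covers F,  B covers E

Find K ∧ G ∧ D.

Common lower bounds of {K, G, D}: C, D.
The greatest among these is D.

D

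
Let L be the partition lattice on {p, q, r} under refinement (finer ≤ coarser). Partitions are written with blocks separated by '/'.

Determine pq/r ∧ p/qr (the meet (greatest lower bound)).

p/q/r

The meet (common refinement) of pq/r and p/qr intersects blocks pairwise, giving p/q/r.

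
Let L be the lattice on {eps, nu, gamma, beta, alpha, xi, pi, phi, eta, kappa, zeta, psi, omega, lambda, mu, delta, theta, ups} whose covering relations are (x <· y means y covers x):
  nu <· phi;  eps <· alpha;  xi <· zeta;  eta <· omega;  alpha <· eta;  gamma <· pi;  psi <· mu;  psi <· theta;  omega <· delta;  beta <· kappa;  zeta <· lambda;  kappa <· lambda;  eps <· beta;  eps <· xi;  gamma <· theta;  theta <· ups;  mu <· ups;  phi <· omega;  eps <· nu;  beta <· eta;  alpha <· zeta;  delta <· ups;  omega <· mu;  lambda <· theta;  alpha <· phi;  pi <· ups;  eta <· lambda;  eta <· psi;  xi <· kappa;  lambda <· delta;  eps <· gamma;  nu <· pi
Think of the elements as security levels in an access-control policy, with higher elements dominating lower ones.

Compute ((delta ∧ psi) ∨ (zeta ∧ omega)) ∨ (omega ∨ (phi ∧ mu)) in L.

omega

delta ∧ psi = eta
zeta ∧ omega = alpha
eta ∨ alpha = eta
phi ∧ mu = phi
omega ∨ phi = omega
eta ∨ omega = omega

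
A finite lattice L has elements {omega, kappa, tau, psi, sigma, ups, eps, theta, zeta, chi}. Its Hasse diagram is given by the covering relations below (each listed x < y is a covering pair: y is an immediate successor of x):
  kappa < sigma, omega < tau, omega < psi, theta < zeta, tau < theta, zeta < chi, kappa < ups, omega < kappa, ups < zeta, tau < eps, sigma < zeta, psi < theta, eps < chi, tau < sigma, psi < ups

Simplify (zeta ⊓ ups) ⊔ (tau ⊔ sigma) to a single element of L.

zeta ∧ ups = ups
tau ∨ sigma = sigma
ups ∨ sigma = zeta

zeta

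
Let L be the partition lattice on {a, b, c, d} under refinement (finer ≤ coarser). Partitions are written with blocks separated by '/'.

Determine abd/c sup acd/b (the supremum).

abcd

Common upper bounds of {abd/c, acd/b}: abcd.
The least among these is abcd.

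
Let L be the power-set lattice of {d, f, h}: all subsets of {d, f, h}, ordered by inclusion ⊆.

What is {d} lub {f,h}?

Common upper bounds of {{d}, {f,h}}: {d,f,h}.
The least among these is {d,f,h}.

{d,f,h}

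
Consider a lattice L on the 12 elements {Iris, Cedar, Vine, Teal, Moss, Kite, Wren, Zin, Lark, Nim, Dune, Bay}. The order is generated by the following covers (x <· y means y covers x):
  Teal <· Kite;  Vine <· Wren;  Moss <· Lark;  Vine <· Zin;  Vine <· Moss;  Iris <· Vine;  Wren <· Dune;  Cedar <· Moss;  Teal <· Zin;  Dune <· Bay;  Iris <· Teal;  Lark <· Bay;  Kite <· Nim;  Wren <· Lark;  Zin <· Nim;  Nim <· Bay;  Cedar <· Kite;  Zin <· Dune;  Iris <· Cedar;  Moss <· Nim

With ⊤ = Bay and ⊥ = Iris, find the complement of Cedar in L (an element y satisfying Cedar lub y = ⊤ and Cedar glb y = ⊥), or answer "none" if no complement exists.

Need y with Cedar ∨ y = Bay and Cedar ∧ y = Iris.
Checking each element gives: Dune.

Dune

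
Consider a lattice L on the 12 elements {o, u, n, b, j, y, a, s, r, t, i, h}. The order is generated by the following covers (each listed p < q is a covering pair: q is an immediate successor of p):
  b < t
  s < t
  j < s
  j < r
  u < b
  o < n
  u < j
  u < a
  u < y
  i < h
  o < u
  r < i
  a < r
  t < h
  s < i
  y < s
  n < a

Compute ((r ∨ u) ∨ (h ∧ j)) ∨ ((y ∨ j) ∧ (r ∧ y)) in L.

r

r ∨ u = r
h ∧ j = j
r ∨ j = r
y ∨ j = s
r ∧ y = u
s ∧ u = u
r ∨ u = r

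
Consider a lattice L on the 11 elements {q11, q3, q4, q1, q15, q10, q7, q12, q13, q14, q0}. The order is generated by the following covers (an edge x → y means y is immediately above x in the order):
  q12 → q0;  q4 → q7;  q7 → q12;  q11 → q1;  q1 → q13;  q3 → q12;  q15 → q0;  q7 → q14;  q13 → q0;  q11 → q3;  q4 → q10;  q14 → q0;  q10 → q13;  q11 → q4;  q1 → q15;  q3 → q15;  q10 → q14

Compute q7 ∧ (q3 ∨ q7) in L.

q7

q3 ∨ q7 = q12
q7 ∧ q12 = q7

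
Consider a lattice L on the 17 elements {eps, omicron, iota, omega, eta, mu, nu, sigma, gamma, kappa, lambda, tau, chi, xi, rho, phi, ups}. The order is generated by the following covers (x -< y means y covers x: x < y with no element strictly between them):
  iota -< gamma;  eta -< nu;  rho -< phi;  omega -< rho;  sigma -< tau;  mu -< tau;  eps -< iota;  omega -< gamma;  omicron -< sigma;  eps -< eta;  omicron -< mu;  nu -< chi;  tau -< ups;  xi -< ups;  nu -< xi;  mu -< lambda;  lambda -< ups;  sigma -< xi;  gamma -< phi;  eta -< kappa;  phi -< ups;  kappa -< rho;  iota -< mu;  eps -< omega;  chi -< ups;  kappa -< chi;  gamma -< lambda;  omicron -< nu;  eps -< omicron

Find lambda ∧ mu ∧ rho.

Common lower bounds of {lambda, mu, rho}: eps.
The greatest among these is eps.

eps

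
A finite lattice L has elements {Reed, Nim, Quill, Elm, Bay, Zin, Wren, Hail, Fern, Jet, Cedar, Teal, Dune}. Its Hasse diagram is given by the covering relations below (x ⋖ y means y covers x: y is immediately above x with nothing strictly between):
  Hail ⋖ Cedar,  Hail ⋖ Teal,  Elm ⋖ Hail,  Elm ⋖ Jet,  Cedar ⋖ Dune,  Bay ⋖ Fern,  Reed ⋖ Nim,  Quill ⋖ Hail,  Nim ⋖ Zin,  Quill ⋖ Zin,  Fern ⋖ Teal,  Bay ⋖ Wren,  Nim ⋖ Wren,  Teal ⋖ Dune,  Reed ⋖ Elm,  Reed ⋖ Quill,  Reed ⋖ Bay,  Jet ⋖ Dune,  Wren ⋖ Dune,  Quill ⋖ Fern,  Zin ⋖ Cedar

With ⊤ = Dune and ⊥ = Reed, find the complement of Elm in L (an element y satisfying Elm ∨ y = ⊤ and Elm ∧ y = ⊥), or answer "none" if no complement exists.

Wren

Need y with Elm ∨ y = Dune and Elm ∧ y = Reed.
Checking each element gives: Wren.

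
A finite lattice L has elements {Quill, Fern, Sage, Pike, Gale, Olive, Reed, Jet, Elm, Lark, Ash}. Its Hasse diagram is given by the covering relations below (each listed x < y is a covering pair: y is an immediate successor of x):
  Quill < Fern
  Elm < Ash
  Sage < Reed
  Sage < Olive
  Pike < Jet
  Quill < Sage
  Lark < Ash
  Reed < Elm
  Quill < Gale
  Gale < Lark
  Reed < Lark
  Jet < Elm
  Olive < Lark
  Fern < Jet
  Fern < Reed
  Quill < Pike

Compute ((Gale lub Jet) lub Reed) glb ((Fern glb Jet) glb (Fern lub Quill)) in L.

Fern

Gale ∨ Jet = Ash
Ash ∨ Reed = Ash
Fern ∧ Jet = Fern
Fern ∨ Quill = Fern
Fern ∧ Fern = Fern
Ash ∧ Fern = Fern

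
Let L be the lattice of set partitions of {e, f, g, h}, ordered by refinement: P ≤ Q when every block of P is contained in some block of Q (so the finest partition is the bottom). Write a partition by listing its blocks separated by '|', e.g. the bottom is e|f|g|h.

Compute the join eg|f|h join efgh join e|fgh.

The join of eg|f|h, efgh, e|fgh merges any blocks that overlap across the partitions, giving efgh.

efgh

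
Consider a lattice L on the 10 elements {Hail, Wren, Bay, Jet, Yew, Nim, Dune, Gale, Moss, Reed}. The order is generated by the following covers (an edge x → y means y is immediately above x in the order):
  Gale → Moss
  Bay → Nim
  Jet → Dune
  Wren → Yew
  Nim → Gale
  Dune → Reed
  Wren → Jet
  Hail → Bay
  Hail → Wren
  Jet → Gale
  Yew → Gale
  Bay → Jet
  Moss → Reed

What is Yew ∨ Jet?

Gale

Common upper bounds of {Yew, Jet}: Gale, Moss, Reed.
The least among these is Gale.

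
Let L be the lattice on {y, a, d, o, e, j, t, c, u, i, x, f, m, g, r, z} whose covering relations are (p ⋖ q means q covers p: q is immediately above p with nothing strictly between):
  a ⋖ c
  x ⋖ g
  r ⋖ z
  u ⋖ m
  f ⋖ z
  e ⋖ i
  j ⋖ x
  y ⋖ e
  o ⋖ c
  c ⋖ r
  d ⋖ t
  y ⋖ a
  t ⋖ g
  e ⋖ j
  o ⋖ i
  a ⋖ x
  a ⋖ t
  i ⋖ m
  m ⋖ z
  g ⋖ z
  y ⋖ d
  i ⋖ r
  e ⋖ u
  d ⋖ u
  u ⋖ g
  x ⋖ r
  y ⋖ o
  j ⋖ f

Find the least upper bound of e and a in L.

x

Common upper bounds of {e, a}: g, r, x, z.
The least among these is x.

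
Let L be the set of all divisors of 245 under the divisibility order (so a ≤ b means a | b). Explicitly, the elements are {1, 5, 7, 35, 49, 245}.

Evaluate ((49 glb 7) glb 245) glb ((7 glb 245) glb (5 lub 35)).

7

49 ∧ 7 = 7
7 ∧ 245 = 7
7 ∧ 245 = 7
5 ∨ 35 = 35
7 ∧ 35 = 7
7 ∧ 7 = 7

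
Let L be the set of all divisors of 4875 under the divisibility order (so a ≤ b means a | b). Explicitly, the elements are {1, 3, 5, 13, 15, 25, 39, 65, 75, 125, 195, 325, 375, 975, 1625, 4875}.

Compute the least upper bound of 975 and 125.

In the divisibility order, the join is the least common multiple: lcm(975, 125) = 4875.

4875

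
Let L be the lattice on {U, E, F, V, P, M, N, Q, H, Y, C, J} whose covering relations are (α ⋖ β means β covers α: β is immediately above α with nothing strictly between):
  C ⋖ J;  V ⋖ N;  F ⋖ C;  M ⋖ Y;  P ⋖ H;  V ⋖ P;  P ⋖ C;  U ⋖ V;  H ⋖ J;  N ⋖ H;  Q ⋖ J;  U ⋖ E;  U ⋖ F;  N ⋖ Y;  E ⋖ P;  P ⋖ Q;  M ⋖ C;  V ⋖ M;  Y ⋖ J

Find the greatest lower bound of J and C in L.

Common lower bounds of {J, C}: C, E, F, M, P, U, V.
The greatest among these is C.

C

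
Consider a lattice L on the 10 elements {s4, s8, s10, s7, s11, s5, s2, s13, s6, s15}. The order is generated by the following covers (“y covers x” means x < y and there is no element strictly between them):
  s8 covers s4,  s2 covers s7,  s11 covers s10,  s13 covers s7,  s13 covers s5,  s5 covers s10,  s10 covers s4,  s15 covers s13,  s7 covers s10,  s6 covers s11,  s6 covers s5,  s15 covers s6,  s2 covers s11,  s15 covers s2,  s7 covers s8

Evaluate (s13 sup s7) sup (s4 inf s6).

s13

s13 ∨ s7 = s13
s4 ∧ s6 = s4
s13 ∨ s4 = s13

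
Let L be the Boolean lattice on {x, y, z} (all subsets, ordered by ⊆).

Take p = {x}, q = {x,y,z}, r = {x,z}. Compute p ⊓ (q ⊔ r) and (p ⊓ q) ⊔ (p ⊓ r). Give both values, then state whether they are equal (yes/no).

{x}; {x}; yes

q ⊔ r = {x,y,z}, so p ⊓ (q ⊔ r) = {x} ⊓ {x,y,z} = {x}.
p ⊓ q = {x} and p ⊓ r = {x}, so (p ⊓ q) ⊔ (p ⊓ r) = {x} ⊔ {x} = {x}.
Equal: yes.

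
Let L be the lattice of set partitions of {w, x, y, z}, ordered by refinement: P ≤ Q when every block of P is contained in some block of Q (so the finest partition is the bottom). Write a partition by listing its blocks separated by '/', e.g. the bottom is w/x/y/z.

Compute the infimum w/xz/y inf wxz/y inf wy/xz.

The meet (common refinement) of w/xz/y, wxz/y, wy/xz intersects blocks pairwise, giving w/xz/y.

w/xz/y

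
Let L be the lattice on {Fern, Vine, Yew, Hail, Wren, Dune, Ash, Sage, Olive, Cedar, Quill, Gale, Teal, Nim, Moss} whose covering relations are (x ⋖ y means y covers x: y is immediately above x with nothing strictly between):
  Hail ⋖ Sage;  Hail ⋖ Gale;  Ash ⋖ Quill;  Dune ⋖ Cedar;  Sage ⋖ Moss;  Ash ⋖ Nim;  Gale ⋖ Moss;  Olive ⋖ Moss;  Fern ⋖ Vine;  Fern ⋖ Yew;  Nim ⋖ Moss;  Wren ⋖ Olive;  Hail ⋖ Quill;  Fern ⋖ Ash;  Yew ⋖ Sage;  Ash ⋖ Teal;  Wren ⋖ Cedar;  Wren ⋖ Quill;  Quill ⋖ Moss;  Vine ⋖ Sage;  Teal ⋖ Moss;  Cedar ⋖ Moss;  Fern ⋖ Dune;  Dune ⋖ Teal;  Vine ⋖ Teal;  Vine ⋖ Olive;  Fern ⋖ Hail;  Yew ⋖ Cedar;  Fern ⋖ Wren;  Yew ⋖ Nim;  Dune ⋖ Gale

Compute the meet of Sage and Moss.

Sage

Common lower bounds of {Sage, Moss}: Fern, Hail, Sage, Vine, Yew.
The greatest among these is Sage.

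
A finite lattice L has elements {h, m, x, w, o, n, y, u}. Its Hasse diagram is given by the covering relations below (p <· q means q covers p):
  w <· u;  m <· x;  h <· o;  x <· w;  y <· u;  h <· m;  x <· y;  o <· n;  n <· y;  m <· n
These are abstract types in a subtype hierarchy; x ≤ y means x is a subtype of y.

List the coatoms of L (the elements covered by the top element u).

w, y

The coatoms are exactly the elements covered by u: w, y.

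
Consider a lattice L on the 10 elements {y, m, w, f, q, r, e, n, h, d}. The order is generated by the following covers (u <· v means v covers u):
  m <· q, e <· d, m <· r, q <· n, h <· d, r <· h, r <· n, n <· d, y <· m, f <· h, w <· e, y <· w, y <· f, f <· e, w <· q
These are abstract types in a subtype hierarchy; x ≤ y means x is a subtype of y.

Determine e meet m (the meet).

y

Common lower bounds of {e, m}: y.
The greatest among these is y.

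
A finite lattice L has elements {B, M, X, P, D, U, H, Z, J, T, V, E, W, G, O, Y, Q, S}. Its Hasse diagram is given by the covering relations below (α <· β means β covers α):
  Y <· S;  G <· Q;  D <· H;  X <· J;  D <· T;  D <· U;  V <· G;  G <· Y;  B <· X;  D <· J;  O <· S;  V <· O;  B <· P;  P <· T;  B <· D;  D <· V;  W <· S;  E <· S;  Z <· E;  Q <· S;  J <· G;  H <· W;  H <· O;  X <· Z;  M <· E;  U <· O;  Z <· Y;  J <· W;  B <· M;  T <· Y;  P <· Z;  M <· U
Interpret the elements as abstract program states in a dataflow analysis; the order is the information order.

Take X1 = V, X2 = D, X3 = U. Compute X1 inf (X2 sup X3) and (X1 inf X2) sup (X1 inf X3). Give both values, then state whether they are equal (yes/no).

D; D; yes

X2 sup X3 = U, so X1 inf (X2 sup X3) = V inf U = D.
X1 inf X2 = D and X1 inf X3 = D, so (X1 inf X2) sup (X1 inf X3) = D sup D = D.
Equal: yes.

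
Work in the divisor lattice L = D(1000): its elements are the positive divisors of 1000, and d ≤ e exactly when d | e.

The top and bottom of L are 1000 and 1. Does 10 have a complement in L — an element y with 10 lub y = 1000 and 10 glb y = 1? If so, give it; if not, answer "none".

For every candidate y, either 10 ∨ y ≠ 1000 or 10 ∧ y ≠ 1; no complement exists.

none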